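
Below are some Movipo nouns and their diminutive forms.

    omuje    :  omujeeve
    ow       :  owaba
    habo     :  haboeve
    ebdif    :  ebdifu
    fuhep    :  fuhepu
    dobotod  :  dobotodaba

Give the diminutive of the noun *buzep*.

The pattern is voicing of the final sound: -u when the stem ends in a voiceless consonant (*ebdif*, *fuhep*); -aba when the stem ends in a voiced consonant (*ow*, *dobotod*); -eve when the stem ends in a vowel (*omuje*, *habo*).
*buzep*: final sound = /p/, a voiceless consonant → -u → *buzepu*.

buzepu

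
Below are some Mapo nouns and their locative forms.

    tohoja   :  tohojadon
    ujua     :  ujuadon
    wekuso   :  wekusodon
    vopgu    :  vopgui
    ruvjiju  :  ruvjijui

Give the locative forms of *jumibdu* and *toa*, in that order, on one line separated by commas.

jumibdui, toadon

Looking at the last vowel of each stem: -i when the last vowel of the stem is a high vowel (*vopgu*, *ruvjiju*); -don when the last vowel of the stem is a non-high vowel (*tohoja*, *ujua*, *wekuso*).
*jumibdu*: last vowel = /u/, a high vowel → -i → *jumibdui*.
*toa*: last vowel = /a/, a non-high vowel → -don → *toadon*.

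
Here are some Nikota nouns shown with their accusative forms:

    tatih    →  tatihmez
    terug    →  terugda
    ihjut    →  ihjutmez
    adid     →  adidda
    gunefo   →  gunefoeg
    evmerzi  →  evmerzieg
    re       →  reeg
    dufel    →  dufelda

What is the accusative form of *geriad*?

The pattern is voicing of the final sound: -mez when the stem ends in a voiceless consonant (*tatih*, *ihjut*); -da when the stem ends in a voiced consonant (*terug*, *adid*, *dufel*); -eg when the stem ends in a vowel (*gunefo*, *evmerzi*, *re*).
The final sound of *geriad* is /d/, which is a voiced consonant, so the suffix is -da, giving *geriadda*.

geriadda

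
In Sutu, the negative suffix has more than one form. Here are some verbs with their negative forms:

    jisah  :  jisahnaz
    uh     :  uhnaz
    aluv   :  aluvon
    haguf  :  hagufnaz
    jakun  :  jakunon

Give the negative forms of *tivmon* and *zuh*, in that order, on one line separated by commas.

The pattern is voicing of the final consonant: -naz when the stem ends in a voiceless consonant (*jisah*, *uh*, *haguf*); -on when the stem ends in a voiced consonant (*aluv*, *jakun*).
*tivmon* — final consonant /n/ (voiced) → -on → *tivmonon*.
The final consonant of *zuh* is /h/, which is voiceless, so the suffix is -naz, giving *zuhnaz*.

tivmonon, zuhnaz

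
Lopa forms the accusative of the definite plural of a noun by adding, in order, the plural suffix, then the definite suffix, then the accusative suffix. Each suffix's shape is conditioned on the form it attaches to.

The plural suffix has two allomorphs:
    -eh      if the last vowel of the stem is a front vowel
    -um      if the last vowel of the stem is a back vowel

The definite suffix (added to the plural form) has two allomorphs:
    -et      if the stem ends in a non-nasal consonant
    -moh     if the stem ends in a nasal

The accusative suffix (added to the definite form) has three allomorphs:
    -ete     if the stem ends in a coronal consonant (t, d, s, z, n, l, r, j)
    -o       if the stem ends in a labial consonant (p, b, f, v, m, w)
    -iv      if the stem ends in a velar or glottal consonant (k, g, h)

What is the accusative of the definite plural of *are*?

*are* — last vowel /e/ (a front vowel) → -eh → *areeh*.
The plural form *areeh*: final consonant = /h/, non-nasal → -et → *areehet*.
The definite form *areehet* — final consonant /t/ (coronal) → -ete → *areehetete*.

areehetete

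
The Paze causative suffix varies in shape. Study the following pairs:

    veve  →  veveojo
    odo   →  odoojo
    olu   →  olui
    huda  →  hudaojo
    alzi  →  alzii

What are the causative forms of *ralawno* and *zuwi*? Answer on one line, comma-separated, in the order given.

The alternation tracks the last vowel of the stem — -i when the last vowel of the stem is a high vowel (*olu*, *alzi*); -ojo when the last vowel of the stem is a non-high vowel (*veve*, *odo*, *huda*).
*ralawno* — last vowel /o/ (a non-high vowel) → -ojo → *ralawnoojo*.
*zuwi* — last vowel /i/ (a high vowel) → -i → *zuwii*.

ralawnoojo, zuwii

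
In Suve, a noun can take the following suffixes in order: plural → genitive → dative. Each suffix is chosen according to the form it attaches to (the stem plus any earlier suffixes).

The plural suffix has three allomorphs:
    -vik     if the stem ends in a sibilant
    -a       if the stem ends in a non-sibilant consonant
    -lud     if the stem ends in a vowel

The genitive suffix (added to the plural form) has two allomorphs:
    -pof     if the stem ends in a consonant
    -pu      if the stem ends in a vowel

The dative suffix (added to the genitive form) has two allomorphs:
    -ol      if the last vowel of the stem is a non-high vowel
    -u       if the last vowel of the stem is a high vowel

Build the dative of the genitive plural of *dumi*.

*dumi* — final sound /i/ (a vowel) → -lud → *dumilud*.
Since the final sound of the plural form *dumilud* is /d/ (a consonant), it takes -pof, giving *dumiludpof*.
Since the last vowel of the genitive form *dumiludpof* is /o/ (a non-high vowel), it takes -ol, giving *dumiludpofol*.

dumiludpofol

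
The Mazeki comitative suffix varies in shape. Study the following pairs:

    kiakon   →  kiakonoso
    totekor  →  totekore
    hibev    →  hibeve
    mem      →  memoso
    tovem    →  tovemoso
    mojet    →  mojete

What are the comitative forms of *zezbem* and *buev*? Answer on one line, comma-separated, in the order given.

The suffix is conditioned by the final consonant: -oso when the stem ends in a nasal (*kiakon*, *mem*, *tovem*); -e when the stem ends in a non-nasal consonant (*totekor*, *hibev*, *mojet*).
*zezbem* — final consonant /m/ (a nasal) → -oso → *zezbemoso*.
*buev* — final consonant /v/ (non-nasal) → -e → *bueve*.

zezbemoso, bueve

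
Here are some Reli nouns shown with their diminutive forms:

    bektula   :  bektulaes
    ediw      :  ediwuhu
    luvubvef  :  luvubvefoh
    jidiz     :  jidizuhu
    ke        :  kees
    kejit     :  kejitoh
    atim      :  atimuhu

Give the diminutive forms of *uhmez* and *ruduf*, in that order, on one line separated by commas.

uhmezuhu, rudufoh

The suffix is conditioned by the final sound: -oh when the stem ends in a voiceless consonant (*luvubvef*, *kejit*); -uhu when the stem ends in a voiced consonant (*ediw*, *jidiz*, *atim*); -es when the stem ends in a vowel (*bektula*, *ke*).
Since the final sound of *uhmez* is /z/ (a voiced consonant), it takes -uhu, giving *uhmezuhu*.
*ruduf* — final sound /f/ (a voiceless consonant) → -oh → *rudufoh*.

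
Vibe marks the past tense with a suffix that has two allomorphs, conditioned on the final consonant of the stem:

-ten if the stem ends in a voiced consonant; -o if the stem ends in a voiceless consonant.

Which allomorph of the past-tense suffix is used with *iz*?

Since the final consonant of *iz* is /z/ (voiced), it takes -ten.

-ten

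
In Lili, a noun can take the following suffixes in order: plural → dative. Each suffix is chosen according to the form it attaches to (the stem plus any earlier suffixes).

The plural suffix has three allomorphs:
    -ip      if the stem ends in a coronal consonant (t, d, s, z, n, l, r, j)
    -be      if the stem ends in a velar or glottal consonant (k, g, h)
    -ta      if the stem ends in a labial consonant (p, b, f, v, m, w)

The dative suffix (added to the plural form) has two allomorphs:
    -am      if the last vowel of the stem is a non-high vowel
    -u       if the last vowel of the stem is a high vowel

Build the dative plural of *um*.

umtaam

*um* — final consonant /m/ (labial) → -ta → *umta*.
The plural form *umta*: last vowel = /a/, a non-high vowel → -am → *umtaam*.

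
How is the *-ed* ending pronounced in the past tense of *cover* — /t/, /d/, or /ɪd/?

/d/

The stem *cover* ends in a voiced sound other than /d/.
The -ed suffix is realized as /ɪd/ after /t, d/; as /t/ after other voiceless consonants; and as /d/ after other voiced sounds.
So -ed on *cover* is pronounced /d/.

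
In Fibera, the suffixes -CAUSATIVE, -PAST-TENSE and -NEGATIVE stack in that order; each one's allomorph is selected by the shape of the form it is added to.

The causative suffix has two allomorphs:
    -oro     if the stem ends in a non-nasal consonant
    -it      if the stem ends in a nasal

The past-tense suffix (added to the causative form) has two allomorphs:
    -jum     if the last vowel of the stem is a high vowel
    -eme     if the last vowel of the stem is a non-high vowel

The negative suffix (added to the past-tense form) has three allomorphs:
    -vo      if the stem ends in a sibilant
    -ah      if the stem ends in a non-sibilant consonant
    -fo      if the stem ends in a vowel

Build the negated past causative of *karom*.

*karom* — final consonant /m/ (a nasal) → -it → *karomit*.
The last vowel of the causative form *karomit* is /i/, which is a high vowel, so the past-tense suffix is -jum, giving *karomitjum*.
The past-tense form *karomitjum* — final sound /m/ (a non-sibilant consonant) → -ah → *karomitjumah*.

karomitjumah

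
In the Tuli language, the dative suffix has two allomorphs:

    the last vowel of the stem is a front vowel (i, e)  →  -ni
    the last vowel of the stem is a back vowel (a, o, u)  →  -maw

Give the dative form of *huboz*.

Since the last vowel of *huboz* is /o/ (a back vowel), it takes -maw, giving *hubozmaw*.

hubozmaw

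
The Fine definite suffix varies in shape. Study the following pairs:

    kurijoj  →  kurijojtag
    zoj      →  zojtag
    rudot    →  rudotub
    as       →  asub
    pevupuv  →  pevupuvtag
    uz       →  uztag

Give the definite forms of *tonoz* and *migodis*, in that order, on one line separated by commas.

The alternation tracks the final consonant of the stem — -ub when the stem ends in a voiceless consonant (*rudot*, *as*); -tag when the stem ends in a voiced consonant (*kurijoj*, *zoj*, *pevupuv*, *uz*).
*tonoz*: final consonant = /z/, voiced → -tag → *tonoztag*.
Since the final consonant of *migodis* is /s/ (voiceless), it takes -ub, giving *migodisub*.

tonoztag, migodisub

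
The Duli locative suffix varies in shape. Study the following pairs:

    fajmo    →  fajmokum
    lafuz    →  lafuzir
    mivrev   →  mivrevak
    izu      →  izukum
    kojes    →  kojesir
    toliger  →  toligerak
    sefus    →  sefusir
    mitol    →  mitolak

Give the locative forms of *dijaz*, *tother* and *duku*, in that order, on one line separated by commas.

dijazir, totherak, dukukum

The alternation tracks the final sound of the stem — -ir when the stem ends in a sibilant (*lafuz*, *kojes*, *sefus*); -ak when the stem ends in a non-sibilant consonant (*mivrev*, *toliger*, *mitol*); -kum when the stem ends in a vowel (*fajmo*, *izu*).
*dijaz*: final sound = /z/, a sibilant → -ir → *dijazir*.
The final sound of *tother* is /r/, which is a non-sibilant consonant, so the suffix is -ak, giving *totherak*.
Since the final sound of *duku* is /u/ (a vowel), it takes -kum, giving *dukukum*.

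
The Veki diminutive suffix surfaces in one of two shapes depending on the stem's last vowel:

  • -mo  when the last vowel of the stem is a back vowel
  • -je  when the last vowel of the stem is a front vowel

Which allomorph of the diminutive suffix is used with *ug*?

-mo

*ug* — last vowel /u/ (a back vowel) → -mo.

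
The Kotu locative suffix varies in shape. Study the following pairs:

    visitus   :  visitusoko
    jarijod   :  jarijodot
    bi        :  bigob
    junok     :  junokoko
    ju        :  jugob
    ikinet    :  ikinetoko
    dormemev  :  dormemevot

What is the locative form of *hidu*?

hidugob

The alternation tracks the final sound of the stem — -oko when the stem ends in a voiceless consonant (*visitus*, *junok*, *ikinet*); -ot when the stem ends in a voiced consonant (*jarijod*, *dormemev*); -gob when the stem ends in a vowel (*bi*, *ju*).
*hidu*: final sound = /u/, a vowel → -gob → *hidugob*.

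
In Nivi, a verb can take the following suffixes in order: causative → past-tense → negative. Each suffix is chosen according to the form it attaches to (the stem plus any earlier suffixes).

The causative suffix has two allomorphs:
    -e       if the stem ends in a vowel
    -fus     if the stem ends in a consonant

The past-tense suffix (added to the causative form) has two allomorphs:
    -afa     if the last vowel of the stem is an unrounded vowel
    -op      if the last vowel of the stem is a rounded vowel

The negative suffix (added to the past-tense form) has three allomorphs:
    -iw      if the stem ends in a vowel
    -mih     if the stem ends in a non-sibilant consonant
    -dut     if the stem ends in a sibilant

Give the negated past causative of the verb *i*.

*i* — final sound /i/ (a vowel) → -e → *ie*.
The causative form *ie* — last vowel /e/ (an unrounded vowel) → -afa → *ieafa*.
The final sound of the past-tense form *ieafa* is /a/, which is a vowel, so the negative suffix is -iw, giving *ieafaiw*.

ieafaiw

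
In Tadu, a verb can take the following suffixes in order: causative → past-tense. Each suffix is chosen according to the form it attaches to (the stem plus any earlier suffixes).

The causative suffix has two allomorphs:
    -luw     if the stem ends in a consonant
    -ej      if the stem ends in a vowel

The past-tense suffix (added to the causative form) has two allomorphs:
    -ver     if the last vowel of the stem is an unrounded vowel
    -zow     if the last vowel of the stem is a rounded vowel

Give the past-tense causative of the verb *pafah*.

*pafah*: final sound = /h/, a consonant → -luw → *pafahluw*.
The last vowel of the causative form *pafahluw* is /u/, which is a rounded vowel, so the past-tense suffix is -zow, giving *pafahluwzow*.

pafahluwzow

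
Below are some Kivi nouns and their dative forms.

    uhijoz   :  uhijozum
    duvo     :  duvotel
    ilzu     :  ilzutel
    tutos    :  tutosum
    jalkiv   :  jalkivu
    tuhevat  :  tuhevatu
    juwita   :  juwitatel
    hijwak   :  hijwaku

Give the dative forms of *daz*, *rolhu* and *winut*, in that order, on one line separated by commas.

The alternation tracks the final sound of the stem — -um when the stem ends in a sibilant (*uhijoz*, *tutos*); -u when the stem ends in a non-sibilant consonant (*jalkiv*, *tuhevat*, *hijwak*); -tel when the stem ends in a vowel (*duvo*, *ilzu*, *juwita*).
The final sound of *daz* is /z/, which is a sibilant, so the suffix is -um, giving *dazum*.
*rolhu*: final sound = /u/, a vowel → -tel → *rolhutel*.
*winut*: final sound = /t/, a non-sibilant consonant → -u → *winutu*.

dazum, rolhutel, winutu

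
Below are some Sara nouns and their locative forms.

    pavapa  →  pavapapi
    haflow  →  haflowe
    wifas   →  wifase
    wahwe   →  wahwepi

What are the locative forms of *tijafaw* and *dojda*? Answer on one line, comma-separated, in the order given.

The alternation tracks the final sound of the stem — -e when the stem ends in a consonant (*haflow*, *wifas*); -pi when the stem ends in a vowel (*pavapa*, *wahwe*).
Since the final sound of *tijafaw* is /w/ (a consonant), it takes -e, giving *tijafawe*.
*dojda*: final sound = /a/, a vowel → -pi → *dojdapi*.

tijafawe, dojdapi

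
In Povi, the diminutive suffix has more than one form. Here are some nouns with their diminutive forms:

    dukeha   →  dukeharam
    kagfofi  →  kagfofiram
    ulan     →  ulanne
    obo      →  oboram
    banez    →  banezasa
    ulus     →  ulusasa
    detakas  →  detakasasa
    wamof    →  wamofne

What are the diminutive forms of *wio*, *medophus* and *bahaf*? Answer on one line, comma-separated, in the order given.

wioram, medophusasa, bahafne

Looking at the final sound of each stem: -asa when the stem ends in a sibilant (*banez*, *ulus*, *detakas*); -ne when the stem ends in a non-sibilant consonant (*ulan*, *wamof*); -ram when the stem ends in a vowel (*dukeha*, *kagfofi*, *obo*).
*wio* — final sound /o/ (a vowel) → -ram → *wioram*.
The final sound of *medophus* is /s/, which is a sibilant, so the suffix is -asa, giving *medophusasa*.
Since the final sound of *bahaf* is /f/ (a non-sibilant consonant), it takes -ne, giving *bahafne*.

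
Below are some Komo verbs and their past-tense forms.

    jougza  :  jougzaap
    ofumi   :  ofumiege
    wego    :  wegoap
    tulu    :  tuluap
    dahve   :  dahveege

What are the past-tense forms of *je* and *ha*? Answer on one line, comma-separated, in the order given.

The pattern is front/back vowel harmony: -ege when the last vowel of the stem is a front vowel (*ofumi*, *dahve*); -ap when the last vowel of the stem is a back vowel (*jougza*, *wego*, *tulu*).
*je* — last vowel /e/ (a front vowel) → -ege → *jeege*.
The last vowel of *ha* is /a/, which is a back vowel, so the suffix is -ap, giving *haap*.

jeege, haap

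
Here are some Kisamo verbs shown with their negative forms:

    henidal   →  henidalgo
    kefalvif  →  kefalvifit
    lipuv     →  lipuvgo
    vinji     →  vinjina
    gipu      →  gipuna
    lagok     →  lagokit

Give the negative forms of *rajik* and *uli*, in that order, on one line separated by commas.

The pattern is voicing of the final sound: -it when the stem ends in a voiceless consonant (*kefalvif*, *lagok*); -go when the stem ends in a voiced consonant (*henidal*, *lipuv*); -na when the stem ends in a vowel (*vinji*, *gipu*).
*rajik*: final sound = /k/, a voiceless consonant → -it → *rajikit*.
*uli*: final sound = /i/, a vowel → -na → *ulina*.

rajikit, ulina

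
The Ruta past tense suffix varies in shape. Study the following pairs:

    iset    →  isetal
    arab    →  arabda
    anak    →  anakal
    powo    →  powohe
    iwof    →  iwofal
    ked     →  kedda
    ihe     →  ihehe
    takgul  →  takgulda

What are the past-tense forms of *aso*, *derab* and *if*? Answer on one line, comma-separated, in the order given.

asohe, derabda, ifal

The pattern is voicing of the final sound: -al when the stem ends in a voiceless consonant (*iset*, *anak*, *iwof*); -da when the stem ends in a voiced consonant (*arab*, *ked*, *takgul*); -he when the stem ends in a vowel (*powo*, *ihe*).
*aso*: final sound = /o/, a vowel → -he → *asohe*.
*derab* — final sound /b/ (a voiced consonant) → -da → *derabda*.
Since the final sound of *if* is /f/ (a voiceless consonant), it takes -al, giving *ifal*.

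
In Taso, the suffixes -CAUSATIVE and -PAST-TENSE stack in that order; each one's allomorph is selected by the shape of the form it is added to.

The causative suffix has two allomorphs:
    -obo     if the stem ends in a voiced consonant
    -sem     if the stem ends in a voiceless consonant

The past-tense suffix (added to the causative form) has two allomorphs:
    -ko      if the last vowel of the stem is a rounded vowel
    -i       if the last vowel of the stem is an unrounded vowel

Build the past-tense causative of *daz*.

dazoboko

Since the final consonant of *daz* is /z/ (voiced), it takes -obo, giving *dazobo*.
Since the last vowel of the causative form *dazobo* is /o/ (a rounded vowel), it takes -ko, giving *dazoboko*.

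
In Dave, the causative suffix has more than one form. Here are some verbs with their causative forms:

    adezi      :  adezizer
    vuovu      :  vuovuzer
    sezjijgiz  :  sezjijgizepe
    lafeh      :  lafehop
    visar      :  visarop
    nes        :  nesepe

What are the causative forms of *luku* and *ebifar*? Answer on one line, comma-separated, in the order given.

The pattern is sibilance of the final sound: -epe when the stem ends in a sibilant (*sezjijgiz*, *nes*); -op when the stem ends in a non-sibilant consonant (*lafeh*, *visar*); -zer when the stem ends in a vowel (*adezi*, *vuovu*).
The final sound of *luku* is /u/, which is a vowel, so the suffix is -zer, giving *lukuzer*.
*ebifar*: final sound = /r/, a non-sibilant consonant → -op → *ebifarop*.

lukuzer, ebifarop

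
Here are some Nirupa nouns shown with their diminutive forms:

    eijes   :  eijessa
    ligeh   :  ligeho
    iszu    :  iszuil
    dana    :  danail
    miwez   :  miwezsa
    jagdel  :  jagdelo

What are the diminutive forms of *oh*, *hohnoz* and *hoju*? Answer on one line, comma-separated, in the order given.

The pattern is sibilance of the final sound: -sa when the stem ends in a sibilant (*eijes*, *miwez*); -o when the stem ends in a non-sibilant consonant (*ligeh*, *jagdel*); -il when the stem ends in a vowel (*iszu*, *dana*).
*oh*: final sound = /h/, a non-sibilant consonant → -o → *oho*.
*hohnoz* — final sound /z/ (a sibilant) → -sa → *hohnozsa*.
Since the final sound of *hoju* is /u/ (a vowel), it takes -il, giving *hojuil*.

oho, hohnozsa, hojuil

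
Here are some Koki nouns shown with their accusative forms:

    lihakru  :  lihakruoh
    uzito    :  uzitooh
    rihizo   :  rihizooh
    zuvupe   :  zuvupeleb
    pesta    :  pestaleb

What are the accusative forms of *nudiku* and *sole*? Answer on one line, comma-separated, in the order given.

Looking at the last vowel of each stem: -oh when the last vowel of the stem is a rounded vowel (*lihakru*, *uzito*, *rihizo*); -leb when the last vowel of the stem is an unrounded vowel (*zuvupe*, *pesta*).
The last vowel of *nudiku* is /u/, which is a rounded vowel, so the suffix is -oh, giving *nudikuoh*.
*sole*: last vowel = /e/, an unrounded vowel → -leb → *soleleb*.

nudikuoh, soleleb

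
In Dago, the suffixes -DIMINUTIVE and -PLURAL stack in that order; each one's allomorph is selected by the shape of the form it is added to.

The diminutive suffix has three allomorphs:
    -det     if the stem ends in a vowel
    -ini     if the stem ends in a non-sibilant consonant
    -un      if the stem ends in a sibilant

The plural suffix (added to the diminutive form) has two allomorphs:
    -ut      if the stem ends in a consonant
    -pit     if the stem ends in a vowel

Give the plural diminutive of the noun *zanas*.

zanasunut

*zanas*: final sound = /s/, a sibilant → -un → *zanasun*.
The final sound of the diminutive form *zanasun* is /n/, which is a consonant, so the plural suffix is -ut, giving *zanasunut*.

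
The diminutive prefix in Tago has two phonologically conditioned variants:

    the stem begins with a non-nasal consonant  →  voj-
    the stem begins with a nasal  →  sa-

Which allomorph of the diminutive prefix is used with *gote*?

voj-

The first consonant of *gote* is /g/, which is non-nasal, so the prefix is voj-.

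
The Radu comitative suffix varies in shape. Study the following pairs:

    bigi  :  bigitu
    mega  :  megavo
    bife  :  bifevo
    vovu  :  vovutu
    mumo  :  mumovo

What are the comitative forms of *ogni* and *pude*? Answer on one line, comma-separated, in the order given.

Looking at the last vowel of each stem: -tu when the last vowel of the stem is a high vowel (*bigi*, *vovu*); -vo when the last vowel of the stem is a non-high vowel (*mega*, *bife*, *mumo*).
*ogni*: last vowel = /i/, a high vowel → -tu → *ognitu*.
*pude*: last vowel = /e/, a non-high vowel → -vo → *pudevo*.

ognitu, pudevo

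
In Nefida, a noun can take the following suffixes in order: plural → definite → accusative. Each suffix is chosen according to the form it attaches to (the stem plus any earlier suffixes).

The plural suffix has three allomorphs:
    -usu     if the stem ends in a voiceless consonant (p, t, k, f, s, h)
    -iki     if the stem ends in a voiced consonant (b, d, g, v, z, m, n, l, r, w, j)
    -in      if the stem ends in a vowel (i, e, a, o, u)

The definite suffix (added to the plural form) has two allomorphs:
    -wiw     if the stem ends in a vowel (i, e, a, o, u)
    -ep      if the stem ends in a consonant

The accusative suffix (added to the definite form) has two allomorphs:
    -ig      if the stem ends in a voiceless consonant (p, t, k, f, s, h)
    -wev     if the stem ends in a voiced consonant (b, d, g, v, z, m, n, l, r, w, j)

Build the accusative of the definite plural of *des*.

desusuwiwwev

*des* — final sound /s/ (a voiceless consonant) → -usu → *desusu*.
The final sound of the plural form *desusu* is /u/, which is a vowel, so the definite suffix is -wiw, giving *desusuwiw*.
The definite form *desusuwiw* — final consonant /w/ (voiced) → -wev → *desusuwiwwev*.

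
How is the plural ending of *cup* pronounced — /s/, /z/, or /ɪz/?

The stem *cup* ends in a voiceless non-sibilant consonant.
The plural suffix surfaces as /ɪz/ after sibilants, /s/ after other voiceless consonants, and /z/ after other voiced sounds.
So the plural -s on *cup* is pronounced /s/.

/s/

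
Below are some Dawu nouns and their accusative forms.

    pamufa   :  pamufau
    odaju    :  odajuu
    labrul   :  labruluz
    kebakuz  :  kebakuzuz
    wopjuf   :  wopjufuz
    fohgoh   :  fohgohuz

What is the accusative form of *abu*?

The alternation tracks the final sound of the stem — -uz when the stem ends in a consonant (*labrul*, *kebakuz*, *wopjuf*, *fohgoh*); -u when the stem ends in a vowel (*pamufa*, *odaju*).
*abu* — final sound /u/ (a vowel) → -u → *abuu*.

abuu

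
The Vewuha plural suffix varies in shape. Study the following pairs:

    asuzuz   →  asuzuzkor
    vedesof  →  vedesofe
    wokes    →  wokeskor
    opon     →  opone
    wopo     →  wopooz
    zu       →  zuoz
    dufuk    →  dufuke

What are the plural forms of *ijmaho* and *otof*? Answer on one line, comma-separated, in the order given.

ijmahooz, otofe

The pattern is sibilance of the final sound: -kor when the stem ends in a sibilant (*asuzuz*, *wokes*); -e when the stem ends in a non-sibilant consonant (*vedesof*, *opon*, *dufuk*); -oz when the stem ends in a vowel (*wopo*, *zu*).
The final sound of *ijmaho* is /o/, which is a vowel, so the suffix is -oz, giving *ijmahooz*.
*otof* — final sound /f/ (a non-sibilant consonant) → -e → *otofe*.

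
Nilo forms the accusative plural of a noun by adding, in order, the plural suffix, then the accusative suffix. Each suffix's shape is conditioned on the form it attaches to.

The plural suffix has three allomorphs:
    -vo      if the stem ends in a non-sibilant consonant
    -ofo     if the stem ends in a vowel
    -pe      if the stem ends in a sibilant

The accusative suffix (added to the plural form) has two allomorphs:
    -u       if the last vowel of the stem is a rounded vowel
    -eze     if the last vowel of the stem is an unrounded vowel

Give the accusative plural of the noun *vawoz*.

vawozpeeze

*vawoz*: final sound = /z/, a sibilant → -pe → *vawozpe*.
The plural form *vawozpe* — last vowel /e/ (an unrounded vowel) → -eze → *vawozpeeze*.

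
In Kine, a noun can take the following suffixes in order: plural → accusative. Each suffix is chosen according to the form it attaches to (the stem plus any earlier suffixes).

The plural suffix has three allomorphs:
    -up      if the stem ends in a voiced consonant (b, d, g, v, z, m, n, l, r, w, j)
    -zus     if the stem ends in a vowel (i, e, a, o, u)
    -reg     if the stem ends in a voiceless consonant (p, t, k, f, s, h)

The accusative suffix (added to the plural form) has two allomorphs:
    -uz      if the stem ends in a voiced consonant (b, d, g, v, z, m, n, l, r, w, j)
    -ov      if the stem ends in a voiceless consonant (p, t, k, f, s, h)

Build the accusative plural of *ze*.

zezusov

*ze* — final sound /e/ (a vowel) → -zus → *zezus*.
Since the final consonant of the plural form *zezus* is /s/ (voiceless), it takes -ov, giving *zezusov*.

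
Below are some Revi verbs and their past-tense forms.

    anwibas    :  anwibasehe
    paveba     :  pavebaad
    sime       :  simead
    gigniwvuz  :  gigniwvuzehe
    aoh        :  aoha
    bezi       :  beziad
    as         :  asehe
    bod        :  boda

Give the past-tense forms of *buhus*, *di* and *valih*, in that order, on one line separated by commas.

buhusehe, diad, valiha

Looking at the final sound of each stem: -ehe when the stem ends in a sibilant (*anwibas*, *gigniwvuz*, *as*); -a when the stem ends in a non-sibilant consonant (*aoh*, *bod*); -ad when the stem ends in a vowel (*paveba*, *sime*, *bezi*).
Since the final sound of *buhus* is /s/ (a sibilant), it takes -ehe, giving *buhusehe*.
Since the final sound of *di* is /i/ (a vowel), it takes -ad, giving *diad*.
The final sound of *valih* is /h/, which is a non-sibilant consonant, so the suffix is -a, giving *valiha*.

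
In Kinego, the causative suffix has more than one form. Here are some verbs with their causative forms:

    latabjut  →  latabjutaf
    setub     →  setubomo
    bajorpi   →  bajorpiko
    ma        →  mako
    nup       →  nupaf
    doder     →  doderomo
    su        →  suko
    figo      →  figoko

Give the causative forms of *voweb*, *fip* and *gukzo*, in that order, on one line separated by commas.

vowebomo, fipaf, gukzoko

The pattern is voicing of the final sound: -af when the stem ends in a voiceless consonant (*latabjut*, *nup*); -omo when the stem ends in a voiced consonant (*setub*, *doder*); -ko when the stem ends in a vowel (*bajorpi*, *ma*, *su*, *figo*).
The final sound of *voweb* is /b/, which is a voiced consonant, so the suffix is -omo, giving *vowebomo*.
*fip*: final sound = /p/, a voiceless consonant → -af → *fipaf*.
Since the final sound of *gukzo* is /o/ (a vowel), it takes -ko, giving *gukzoko*.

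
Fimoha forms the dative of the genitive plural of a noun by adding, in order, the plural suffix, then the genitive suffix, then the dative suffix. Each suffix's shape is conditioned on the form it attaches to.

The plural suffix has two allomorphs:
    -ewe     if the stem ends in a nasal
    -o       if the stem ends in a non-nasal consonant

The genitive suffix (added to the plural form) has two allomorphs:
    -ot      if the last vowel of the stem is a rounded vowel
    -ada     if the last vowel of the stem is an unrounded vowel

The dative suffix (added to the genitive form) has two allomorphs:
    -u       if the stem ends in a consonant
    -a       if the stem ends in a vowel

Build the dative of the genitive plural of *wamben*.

wambeneweadaa

*wamben*: final consonant = /n/, a nasal → -ewe → *wambenewe*.
Since the last vowel of the plural form *wambenewe* is /e/ (an unrounded vowel), it takes -ada, giving *wambeneweada*.
The final sound of the genitive form *wambeneweada* is /a/, which is a vowel, so the dative suffix is -a, giving *wambeneweadaa*.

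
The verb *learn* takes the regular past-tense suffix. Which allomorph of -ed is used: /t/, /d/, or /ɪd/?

The stem *learn* ends in a voiced sound other than /d/.
The -ed suffix is realized as /ɪd/ after /t, d/; as /t/ after other voiceless consonants; and as /d/ after other voiced sounds.
So -ed on *learn* is pronounced /d/.

/d/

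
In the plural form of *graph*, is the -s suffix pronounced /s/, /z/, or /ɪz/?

/s/

The stem *graph* ends in a voiceless non-sibilant consonant.
The plural suffix surfaces as /ɪz/ after sibilants, /s/ after other voiceless consonants, and /z/ after other voiced sounds.
So the plural -s on *graph* is pronounced /s/.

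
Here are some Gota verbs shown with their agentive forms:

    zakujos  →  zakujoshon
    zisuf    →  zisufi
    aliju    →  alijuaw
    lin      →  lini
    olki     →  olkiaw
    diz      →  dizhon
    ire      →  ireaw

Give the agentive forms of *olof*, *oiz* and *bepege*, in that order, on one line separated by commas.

Looking at the final sound of each stem: -hon when the stem ends in a sibilant (*zakujos*, *diz*); -i when the stem ends in a non-sibilant consonant (*zisuf*, *lin*); -aw when the stem ends in a vowel (*aliju*, *olki*, *ire*).
The final sound of *olof* is /f/, which is a non-sibilant consonant, so the suffix is -i, giving *olofi*.
Since the final sound of *oiz* is /z/ (a sibilant), it takes -hon, giving *oizhon*.
Since the final sound of *bepege* is /e/ (a vowel), it takes -aw, giving *bepegeaw*.

olofi, oizhon, bepegeaw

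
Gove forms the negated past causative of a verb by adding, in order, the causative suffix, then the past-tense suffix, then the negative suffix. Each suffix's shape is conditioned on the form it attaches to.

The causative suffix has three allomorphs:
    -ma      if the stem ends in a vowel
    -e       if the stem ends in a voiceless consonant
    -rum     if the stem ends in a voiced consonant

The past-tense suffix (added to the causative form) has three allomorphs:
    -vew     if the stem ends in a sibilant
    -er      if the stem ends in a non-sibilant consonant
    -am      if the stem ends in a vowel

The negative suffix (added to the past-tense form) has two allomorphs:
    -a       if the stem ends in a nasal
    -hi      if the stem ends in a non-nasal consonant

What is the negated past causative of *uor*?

uorrumerhi

*uor*: final sound = /r/, a voiced consonant → -rum → *uorrum*.
The causative form *uorrum*: final sound = /m/, a non-sibilant consonant → -er → *uorrumer*.
The past-tense form *uorrumer*: final consonant = /r/, non-nasal → -hi → *uorrumerhi*.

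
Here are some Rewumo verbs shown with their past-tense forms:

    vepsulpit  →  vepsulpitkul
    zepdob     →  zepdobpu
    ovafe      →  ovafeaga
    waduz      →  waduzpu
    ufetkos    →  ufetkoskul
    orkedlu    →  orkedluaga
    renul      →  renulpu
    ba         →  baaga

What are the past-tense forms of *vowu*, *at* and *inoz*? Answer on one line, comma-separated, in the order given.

vowuaga, atkul, inozpu

The alternation tracks the final sound of the stem — -kul when the stem ends in a voiceless consonant (*vepsulpit*, *ufetkos*); -pu when the stem ends in a voiced consonant (*zepdob*, *waduz*, *renul*); -aga when the stem ends in a vowel (*ovafe*, *orkedlu*, *ba*).
*vowu*: final sound = /u/, a vowel → -aga → *vowuaga*.
*at* — final sound /t/ (a voiceless consonant) → -kul → *atkul*.
*inoz*: final sound = /z/, a voiced consonant → -pu → *inozpu*.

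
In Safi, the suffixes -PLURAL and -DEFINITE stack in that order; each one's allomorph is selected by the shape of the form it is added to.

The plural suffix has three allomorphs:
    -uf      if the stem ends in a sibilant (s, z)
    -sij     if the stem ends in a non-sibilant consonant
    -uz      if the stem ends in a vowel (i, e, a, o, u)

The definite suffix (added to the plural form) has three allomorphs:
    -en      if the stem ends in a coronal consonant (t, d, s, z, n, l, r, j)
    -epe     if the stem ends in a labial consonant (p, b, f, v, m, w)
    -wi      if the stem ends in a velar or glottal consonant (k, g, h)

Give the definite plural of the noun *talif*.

talifsijen

*talif*: final sound = /f/, a non-sibilant consonant → -sij → *talifsij*.
The final consonant of the plural form *talifsij* is /j/, which is coronal, so the definite suffix is -en, giving *talifsijen*.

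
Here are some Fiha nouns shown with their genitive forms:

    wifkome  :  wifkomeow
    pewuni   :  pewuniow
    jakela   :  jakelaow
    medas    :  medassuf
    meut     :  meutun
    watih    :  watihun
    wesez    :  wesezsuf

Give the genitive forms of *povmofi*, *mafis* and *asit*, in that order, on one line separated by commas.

povmofiow, mafissuf, asitun

The alternation tracks the final sound of the stem — -suf when the stem ends in a sibilant (*medas*, *wesez*); -un when the stem ends in a non-sibilant consonant (*meut*, *watih*); -ow when the stem ends in a vowel (*wifkome*, *pewuni*, *jakela*).
*povmofi* — final sound /i/ (a vowel) → -ow → *povmofiow*.
The final sound of *mafis* is /s/, which is a sibilant, so the suffix is -suf, giving *mafissuf*.
*asit*: final sound = /t/, a non-sibilant consonant → -un → *asitun*.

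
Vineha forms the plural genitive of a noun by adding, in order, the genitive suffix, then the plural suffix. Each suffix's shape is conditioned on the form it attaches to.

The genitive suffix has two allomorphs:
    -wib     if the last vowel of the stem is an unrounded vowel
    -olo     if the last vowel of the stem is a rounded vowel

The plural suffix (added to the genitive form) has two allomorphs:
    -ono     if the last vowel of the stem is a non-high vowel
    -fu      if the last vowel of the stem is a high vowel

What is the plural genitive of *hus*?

husoloono

The last vowel of *hus* is /u/, which is a rounded vowel, so the genitive suffix is -olo, giving *husolo*.
Since the last vowel of the genitive form *husolo* is /o/ (a non-high vowel), it takes -ono, giving *husoloono*.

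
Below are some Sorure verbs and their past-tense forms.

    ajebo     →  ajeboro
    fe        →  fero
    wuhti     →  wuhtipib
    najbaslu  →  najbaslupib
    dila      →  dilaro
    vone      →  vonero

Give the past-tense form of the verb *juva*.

The suffix is conditioned by the last vowel: -pib when the last vowel of the stem is a high vowel (*wuhti*, *najbaslu*); -ro when the last vowel of the stem is a non-high vowel (*ajebo*, *fe*, *dila*, *vone*).
The last vowel of *juva* is /a/, which is a non-high vowel, so the suffix is -ro, giving *juvaro*.

juvaro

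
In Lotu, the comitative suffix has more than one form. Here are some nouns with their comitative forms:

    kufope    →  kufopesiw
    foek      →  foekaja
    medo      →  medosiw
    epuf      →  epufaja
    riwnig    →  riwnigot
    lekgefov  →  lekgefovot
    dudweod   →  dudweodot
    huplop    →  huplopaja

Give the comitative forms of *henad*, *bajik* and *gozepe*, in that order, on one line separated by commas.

henadot, bajikaja, gozepesiw

The alternation tracks the final sound of the stem — -aja when the stem ends in a voiceless consonant (*foek*, *epuf*, *huplop*); -ot when the stem ends in a voiced consonant (*riwnig*, *lekgefov*, *dudweod*); -siw when the stem ends in a vowel (*kufope*, *medo*).
*henad* — final sound /d/ (a voiced consonant) → -ot → *henadot*.
*bajik* — final sound /k/ (a voiceless consonant) → -aja → *bajikaja*.
*gozepe* — final sound /e/ (a vowel) → -siw → *gozepesiw*.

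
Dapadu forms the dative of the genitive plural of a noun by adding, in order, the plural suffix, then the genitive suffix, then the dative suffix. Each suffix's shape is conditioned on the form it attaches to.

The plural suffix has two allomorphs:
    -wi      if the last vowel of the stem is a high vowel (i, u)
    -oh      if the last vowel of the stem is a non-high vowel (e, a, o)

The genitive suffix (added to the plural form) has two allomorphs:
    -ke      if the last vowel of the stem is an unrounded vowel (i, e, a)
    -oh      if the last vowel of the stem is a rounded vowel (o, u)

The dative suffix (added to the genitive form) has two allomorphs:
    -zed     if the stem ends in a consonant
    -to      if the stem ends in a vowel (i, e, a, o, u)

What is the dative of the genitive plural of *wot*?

wotohohzed

*wot* — last vowel /o/ (a non-high vowel) → -oh → *wotoh*.
Since the last vowel of the plural form *wotoh* is /o/ (a rounded vowel), it takes -oh, giving *wotohoh*.
The genitive form *wotohoh*: final sound = /h/, a consonant → -zed → *wotohohzed*.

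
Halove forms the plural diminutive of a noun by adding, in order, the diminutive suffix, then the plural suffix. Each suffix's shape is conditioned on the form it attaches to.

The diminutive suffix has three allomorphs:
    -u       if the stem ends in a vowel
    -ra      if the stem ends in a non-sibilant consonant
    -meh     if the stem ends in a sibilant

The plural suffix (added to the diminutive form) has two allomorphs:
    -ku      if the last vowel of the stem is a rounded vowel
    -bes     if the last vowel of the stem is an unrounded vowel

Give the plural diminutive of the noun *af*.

afrabes

*af* — final sound /f/ (a non-sibilant consonant) → -ra → *afra*.
The diminutive form *afra* — last vowel /a/ (an unrounded vowel) → -bes → *afrabes*.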